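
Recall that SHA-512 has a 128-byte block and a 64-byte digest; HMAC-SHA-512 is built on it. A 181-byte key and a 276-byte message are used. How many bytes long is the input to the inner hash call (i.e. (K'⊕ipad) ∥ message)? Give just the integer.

404

Key is 181 > 128 bytes, so it is hashed to 64 bytes then zero-padded to 128: |K'| = 128.
Inner input = (K'⊕ipad) ∥ m → 128 + 276 = 404 bytes.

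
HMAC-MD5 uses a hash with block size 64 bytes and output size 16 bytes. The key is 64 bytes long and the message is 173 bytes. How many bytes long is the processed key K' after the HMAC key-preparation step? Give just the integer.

Key is 64 ≤ 64 bytes, zero-padded: |K'| = 64.

64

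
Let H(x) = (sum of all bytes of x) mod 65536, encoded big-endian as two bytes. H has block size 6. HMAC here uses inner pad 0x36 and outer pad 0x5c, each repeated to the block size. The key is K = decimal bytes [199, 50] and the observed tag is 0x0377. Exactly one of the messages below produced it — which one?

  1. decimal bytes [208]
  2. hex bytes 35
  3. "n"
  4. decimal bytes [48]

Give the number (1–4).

Key decimal bytes [199, 50] = c7 32 is 2 bytes ≤ B = 6; zero-pad to 6 bytes: K' = c7 32 00 00 00 00.
K' ⊕ ipad = f1 04 36 36 36 36; K' ⊕ opad = 9b 6e 5c 5c 5c 5c.
m1: inner = H(f1 04 36 36 36 36 d0) = 02 9d; tag = H(9b 6e 5c 5c 5c 5c 02 9d) = 0318
m2: inner = H(f1 04 36 36 36 36 35) = 02 02; tag = H(9b 6e 5c 5c 5c 5c 02 02) = 027d
m3: inner = H(f1 04 36 36 36 36 6e) = 02 3b; tag = H(9b 6e 5c 5c 5c 5c 02 3b) = 02b6
m4: inner = H(f1 04 36 36 36 36 30) = 01 fd; tag = H(9b 6e 5c 5c 5c 5c 01 fd) = 0377 ← matches

4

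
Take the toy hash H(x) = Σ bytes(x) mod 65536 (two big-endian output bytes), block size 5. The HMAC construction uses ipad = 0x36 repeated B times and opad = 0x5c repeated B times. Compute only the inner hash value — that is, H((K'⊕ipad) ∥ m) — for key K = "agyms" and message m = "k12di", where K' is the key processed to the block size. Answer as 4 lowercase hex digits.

Key "agyms" = 61 67 79 6d 73 is exactly B = 5 bytes: K' = 61 67 79 6d 73.
K' ⊕ ipad = 57 51 4f 5b 45.
Inner input = 57 51 4f 5b 45 ∥ 6b 31 32 64 69.
Inner hash: sum = 87+81+79+91+69+107+49+50+100+105 = 818 → 03 32.

0332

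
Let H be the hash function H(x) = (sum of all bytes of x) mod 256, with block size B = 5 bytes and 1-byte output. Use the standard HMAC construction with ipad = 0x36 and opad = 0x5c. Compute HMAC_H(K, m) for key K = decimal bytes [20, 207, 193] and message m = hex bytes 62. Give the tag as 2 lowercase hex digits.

Key decimal bytes [20, 207, 193] = 14 cf c1 is 3 bytes ≤ B = 5; zero-pad to 5 bytes: K' = 14 cf c1 00 00.
K' ⊕ ipad = 22 f9 f7 36 36.  K' ⊕ opad = 48 93 9d 5c 5c.
Inner input = (K'⊕ipad) ∥ m = 22 f9 f7 36 36 ∥ 62.
Inner hash: sum = 34+249+247+54+54+98 = 736; mod 256 = 224 → e0.
Outer input = (K'⊕opad) ∥ inner = 48 93 9d 5c 5c ∥ e0.
Outer hash (tag): sum = 72+147+157+92+92+224 = 784; mod 256 = 16 → 10.

10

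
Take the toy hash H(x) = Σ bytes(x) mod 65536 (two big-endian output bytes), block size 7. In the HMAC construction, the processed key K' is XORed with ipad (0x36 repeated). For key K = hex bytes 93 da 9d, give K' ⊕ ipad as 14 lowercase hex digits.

Key hex bytes 93 da 9d is 3 bytes ≤ B = 7; zero-pad to 7 bytes: K' = 93 da 9d 00 00 00 00.
XOR each byte with 0x36: 93⊕36=a5, da⊕36=ec, 9d⊕36=ab, 00⊕36=36, 00⊕36=36, 00⊕36=36, 00⊕36=36.

a5ecab36363636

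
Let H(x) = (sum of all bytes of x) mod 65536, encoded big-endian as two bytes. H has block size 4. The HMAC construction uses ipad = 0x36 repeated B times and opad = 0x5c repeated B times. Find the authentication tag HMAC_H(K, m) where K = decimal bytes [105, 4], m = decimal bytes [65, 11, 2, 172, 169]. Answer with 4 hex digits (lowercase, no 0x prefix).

Key decimal bytes [105, 4] = 69 04 is 2 bytes ≤ B = 4; zero-pad to 4 bytes: K' = 69 04 00 00.
K' ⊕ ipad = 5f 32 36 36.  K' ⊕ opad = 35 58 5c 5c.
Inner input = (K'⊕ipad) ∥ m = 5f 32 36 36 ∥ 41 0b 02 ac a9.
Inner hash: sum = 95+50+54+54+65+11+2+172+169 = 672 → 02 a0.
Outer input = (K'⊕opad) ∥ inner = 35 58 5c 5c ∥ 02 a0.
Outer hash (tag): sum = 53+88+92+92+2+160 = 487 → 01 e7.

01e7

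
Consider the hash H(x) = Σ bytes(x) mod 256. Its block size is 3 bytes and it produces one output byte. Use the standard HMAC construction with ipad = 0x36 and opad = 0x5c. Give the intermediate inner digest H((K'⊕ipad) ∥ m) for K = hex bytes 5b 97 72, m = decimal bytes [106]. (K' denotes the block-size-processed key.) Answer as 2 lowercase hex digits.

bc

Key hex bytes 5b 97 72 is exactly B = 3 bytes: K' = 5b 97 72.
K' ⊕ ipad = 6d a1 44.
Inner input = 6d a1 44 ∥ 6a.
Inner hash: sum = 109+161+68+106 = 444; mod 256 = 188 → bc.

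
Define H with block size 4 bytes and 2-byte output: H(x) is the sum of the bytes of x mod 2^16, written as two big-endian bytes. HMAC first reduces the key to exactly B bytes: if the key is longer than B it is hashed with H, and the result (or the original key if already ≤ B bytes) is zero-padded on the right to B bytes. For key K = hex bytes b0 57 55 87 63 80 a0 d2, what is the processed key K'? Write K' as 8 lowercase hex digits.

04380000

|K| = 8 > B = 4, so first hash the key.
H(K): sum = 176+87+85+135+99+128+160+210 = 1080 → 04 38.
Zero-pad H(K) = 04 38 to 4 bytes: K' = 04 38 00 00.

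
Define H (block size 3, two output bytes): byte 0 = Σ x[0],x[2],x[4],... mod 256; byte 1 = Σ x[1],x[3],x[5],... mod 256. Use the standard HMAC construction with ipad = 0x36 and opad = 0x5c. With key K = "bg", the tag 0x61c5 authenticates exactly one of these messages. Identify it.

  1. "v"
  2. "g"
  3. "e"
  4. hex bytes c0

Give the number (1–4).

1

Key "bg" = 62 67 is 2 bytes ≤ B = 3; zero-pad to 3 bytes: K' = 62 67 00.
K' ⊕ ipad = 54 51 36; K' ⊕ opad = 3e 3b 5c.
m1: inner = H(54 51 36 76) = 8a c7; tag = H(3e 3b 5c 8a c7) = 61c5 ← matches
m2: inner = H(54 51 36 67) = 8a b8; tag = H(3e 3b 5c 8a b8) = 52c5
m3: inner = H(54 51 36 65) = 8a b6; tag = H(3e 3b 5c 8a b6) = 50c5
m4: inner = H(54 51 36 c0) = 8a 11; tag = H(3e 3b 5c 8a 11) = abc5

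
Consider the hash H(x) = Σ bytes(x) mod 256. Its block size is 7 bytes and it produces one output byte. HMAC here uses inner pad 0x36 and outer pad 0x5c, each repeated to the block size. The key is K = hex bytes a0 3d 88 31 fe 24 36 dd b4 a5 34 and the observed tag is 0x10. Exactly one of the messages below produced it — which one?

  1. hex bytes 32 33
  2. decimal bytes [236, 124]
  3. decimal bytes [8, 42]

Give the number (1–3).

Key hex bytes a0 3d 88 31 fe 24 36 dd b4 a5 34 is 11 bytes > B = 7, so hash it first: H(key) = 58, then zero-pad to 7 bytes: K' = 58 00 00 00 00 00 00.
K' ⊕ ipad = 6e 36 36 36 36 36 36; K' ⊕ opad = 04 5c 5c 5c 5c 5c 5c.
m1: inner = H(6e 36 36 36 36 36 36 32 33) = 17; tag = H(04 5c 5c 5c 5c 5c 5c 17) = 43
m2: inner = H(6e 36 36 36 36 36 36 ec 7c) = 1a; tag = H(04 5c 5c 5c 5c 5c 5c 1a) = 46
m3: inner = H(6e 36 36 36 36 36 36 08 2a) = e4; tag = H(04 5c 5c 5c 5c 5c 5c e4) = 10 ← matches

3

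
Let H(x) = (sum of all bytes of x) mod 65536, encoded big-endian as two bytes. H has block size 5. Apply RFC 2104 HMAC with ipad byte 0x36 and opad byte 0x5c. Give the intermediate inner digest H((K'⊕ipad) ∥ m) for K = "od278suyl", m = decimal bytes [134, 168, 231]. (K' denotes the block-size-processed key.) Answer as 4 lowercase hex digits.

0363

Key "od278suyl" = 6f 64 32 37 38 73 75 79 6c is 9 bytes > B = 5, so hash it first: H(key) = 03 41, then zero-pad to 5 bytes: K' = 03 41 00 00 00.
K' ⊕ ipad = 35 77 36 36 36.
Inner input = 35 77 36 36 36 ∥ 86 a8 e7.
Inner hash: sum = 53+119+54+54+54+134+168+231 = 867 → 03 63.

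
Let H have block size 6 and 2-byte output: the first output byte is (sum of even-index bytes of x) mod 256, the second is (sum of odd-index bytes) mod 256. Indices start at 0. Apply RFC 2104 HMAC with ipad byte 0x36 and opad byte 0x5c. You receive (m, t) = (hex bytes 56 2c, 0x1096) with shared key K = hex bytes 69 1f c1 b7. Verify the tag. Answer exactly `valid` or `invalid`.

valid

Key hex bytes 69 1f c1 b7 is 4 bytes ≤ B = 6; zero-pad to 6 bytes: K' = 69 1f c1 b7 00 00.
K' ⊕ ipad = 5f 29 f7 81 36 36; K' ⊕ opad = 35 43 9d eb 5c 5c.
Inner hash: even-index sum = 482 mod 256 = 226; odd-index sum = 268 mod 256 = 12 → e2 0c.
Outer hash (recomputed tag): even-index sum = 528 mod 256 = 16; odd-index sum = 406 mod 256 = 150 → 10 96.
Recomputed tag = 1096; claimed = 1096 → match.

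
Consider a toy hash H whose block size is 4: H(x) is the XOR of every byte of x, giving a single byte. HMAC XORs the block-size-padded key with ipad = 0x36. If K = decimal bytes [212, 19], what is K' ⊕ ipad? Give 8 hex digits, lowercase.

Key decimal bytes [212, 19] = d4 13 is 2 bytes ≤ B = 4; zero-pad to 4 bytes: K' = d4 13 00 00.
XOR each byte with 0x36: d4⊕36=e2, 13⊕36=25, 00⊕36=36, 00⊕36=36.

e2253636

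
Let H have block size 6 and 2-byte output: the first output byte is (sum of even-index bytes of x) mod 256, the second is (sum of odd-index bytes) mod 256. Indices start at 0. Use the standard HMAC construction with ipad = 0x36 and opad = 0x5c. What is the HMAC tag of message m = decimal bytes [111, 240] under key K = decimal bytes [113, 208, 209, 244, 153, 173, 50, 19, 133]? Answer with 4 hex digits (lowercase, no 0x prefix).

059e

Key decimal bytes [113, 208, 209, 244, 153, 173, 50, 19, 133] = 71 d0 d1 f4 99 ad 32 13 85 is 9 bytes > B = 6, so hash it first: H(key) = 92 84, then zero-pad to 6 bytes: K' = 92 84 00 00 00 00.
K' ⊕ ipad = a4 b2 36 36 36 36.  K' ⊕ opad = ce d8 5c 5c 5c 5c.
Inner input = (K'⊕ipad) ∥ m = a4 b2 36 36 36 36 ∥ 6f f0.
Inner hash: even-index sum = 383 mod 256 = 127; odd-index sum = 526 mod 256 = 14 → 7f 0e.
Outer input = (K'⊕opad) ∥ inner = ce d8 5c 5c 5c 5c ∥ 7f 0e.
Outer hash (tag): even-index sum = 517 mod 256 = 5; odd-index sum = 414 mod 256 = 158 → 05 9e.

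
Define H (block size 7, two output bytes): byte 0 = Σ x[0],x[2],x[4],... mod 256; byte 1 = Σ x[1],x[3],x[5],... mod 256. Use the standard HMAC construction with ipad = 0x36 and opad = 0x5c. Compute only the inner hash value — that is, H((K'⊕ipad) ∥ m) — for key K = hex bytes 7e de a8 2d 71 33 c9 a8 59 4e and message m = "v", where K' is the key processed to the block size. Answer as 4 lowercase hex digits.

Key hex bytes 7e de a8 2d 71 33 c9 a8 59 4e is 10 bytes > B = 7, so hash it first: H(key) = b9 34, then zero-pad to 7 bytes: K' = b9 34 00 00 00 00 00.
K' ⊕ ipad = 8f 02 36 36 36 36 36.
Inner input = 8f 02 36 36 36 36 36 ∥ 76.
Inner hash: even-index sum = 305 mod 256 = 49; odd-index sum = 228 mod 256 = 228 → 31 e4.

31e4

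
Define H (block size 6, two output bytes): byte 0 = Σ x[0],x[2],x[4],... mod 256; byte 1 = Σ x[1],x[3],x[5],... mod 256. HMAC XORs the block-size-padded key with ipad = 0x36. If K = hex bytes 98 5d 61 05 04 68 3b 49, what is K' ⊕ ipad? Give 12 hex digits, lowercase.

0e2536363636

Key hex bytes 98 5d 61 05 04 68 3b 49 is 8 bytes > B = 6, so hash it first: H(key) = 38 13, then zero-pad to 6 bytes: K' = 38 13 00 00 00 00.
XOR each byte with 0x36: 38⊕36=0e, 13⊕36=25, 00⊕36=36, 00⊕36=36, 00⊕36=36, 00⊕36=36.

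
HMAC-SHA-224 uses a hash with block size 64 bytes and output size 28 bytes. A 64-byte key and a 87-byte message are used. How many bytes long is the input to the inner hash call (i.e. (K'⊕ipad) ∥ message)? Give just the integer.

151

Key is 64 ≤ 64 bytes, zero-padded: |K'| = 64.
Inner input = (K'⊕ipad) ∥ m → 64 + 87 = 151 bytes.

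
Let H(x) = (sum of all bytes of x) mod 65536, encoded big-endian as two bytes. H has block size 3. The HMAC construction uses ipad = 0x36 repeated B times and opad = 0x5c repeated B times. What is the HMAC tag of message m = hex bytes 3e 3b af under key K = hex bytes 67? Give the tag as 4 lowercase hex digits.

01d9

Key hex bytes 67 is 1 byte ≤ B = 3; zero-pad to 3 bytes: K' = 67 00 00.
K' ⊕ ipad = 51 36 36.  K' ⊕ opad = 3b 5c 5c.
Inner input = (K'⊕ipad) ∥ m = 51 36 36 ∥ 3e 3b af.
Inner hash: sum = 81+54+54+62+59+175 = 485 → 01 e5.
Outer input = (K'⊕opad) ∥ inner = 3b 5c 5c ∥ 01 e5.
Outer hash (tag): sum = 59+92+92+1+229 = 473 → 01 d9.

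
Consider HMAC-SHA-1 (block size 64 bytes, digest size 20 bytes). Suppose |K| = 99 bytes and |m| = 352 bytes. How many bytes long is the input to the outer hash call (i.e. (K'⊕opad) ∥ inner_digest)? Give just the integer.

84

Key is 99 > 64 bytes, so it is hashed to 20 bytes then zero-padded to 64: |K'| = 64.
Outer input = (K'⊕opad) ∥ H(inner) → 64 + 20 = 84 bytes.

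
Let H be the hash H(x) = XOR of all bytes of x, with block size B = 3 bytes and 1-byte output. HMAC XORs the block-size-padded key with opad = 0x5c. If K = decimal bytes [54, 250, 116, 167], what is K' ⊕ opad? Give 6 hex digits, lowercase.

Key decimal bytes [54, 250, 116, 167] = 36 fa 74 a7 is 4 bytes > B = 3, so hash it first: H(key) = 1f, then zero-pad to 3 bytes: K' = 1f 00 00.
XOR each byte with 0x5c: 1f⊕5c=43, 00⊕5c=5c, 00⊕5c=5c.

435c5c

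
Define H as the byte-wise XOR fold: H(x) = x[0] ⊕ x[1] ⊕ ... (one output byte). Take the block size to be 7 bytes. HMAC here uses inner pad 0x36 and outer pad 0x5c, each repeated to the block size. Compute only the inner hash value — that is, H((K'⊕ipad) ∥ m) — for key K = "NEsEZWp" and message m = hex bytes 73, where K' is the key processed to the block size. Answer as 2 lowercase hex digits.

Key "NEsEZWp" = 4e 45 73 45 5a 57 70 is exactly B = 7 bytes: K' = 4e 45 73 45 5a 57 70.
K' ⊕ ipad = 78 73 45 73 6c 61 46.
Inner input = 78 73 45 73 6c 61 46 ∥ 73.
Inner hash: XOR 78⊕73⊕45⊕73⊕6c⊕61⊕46⊕73 = 05.

05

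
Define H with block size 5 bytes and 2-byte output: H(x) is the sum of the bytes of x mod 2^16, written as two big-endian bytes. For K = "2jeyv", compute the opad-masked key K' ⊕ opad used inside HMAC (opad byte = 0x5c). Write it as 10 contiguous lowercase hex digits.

Key "2jeyv" = 32 6a 65 79 76 is exactly B = 5 bytes: K' = 32 6a 65 79 76.
XOR each byte with 0x5c: 32⊕5c=6e, 6a⊕5c=36, 65⊕5c=39, 79⊕5c=25, 76⊕5c=2a.

6e3639252a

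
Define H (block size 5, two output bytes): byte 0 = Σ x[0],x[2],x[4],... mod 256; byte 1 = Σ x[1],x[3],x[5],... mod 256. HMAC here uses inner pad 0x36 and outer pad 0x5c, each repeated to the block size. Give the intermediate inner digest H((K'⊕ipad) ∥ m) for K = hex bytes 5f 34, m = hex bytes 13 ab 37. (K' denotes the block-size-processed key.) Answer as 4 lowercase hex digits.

Key hex bytes 5f 34 is 2 bytes ≤ B = 5; zero-pad to 5 bytes: K' = 5f 34 00 00 00.
K' ⊕ ipad = 69 02 36 36 36.
Inner input = 69 02 36 36 36 ∥ 13 ab 37.
Inner hash: even-index sum = 384 mod 256 = 128; odd-index sum = 130 mod 256 = 130 → 80 82.

8082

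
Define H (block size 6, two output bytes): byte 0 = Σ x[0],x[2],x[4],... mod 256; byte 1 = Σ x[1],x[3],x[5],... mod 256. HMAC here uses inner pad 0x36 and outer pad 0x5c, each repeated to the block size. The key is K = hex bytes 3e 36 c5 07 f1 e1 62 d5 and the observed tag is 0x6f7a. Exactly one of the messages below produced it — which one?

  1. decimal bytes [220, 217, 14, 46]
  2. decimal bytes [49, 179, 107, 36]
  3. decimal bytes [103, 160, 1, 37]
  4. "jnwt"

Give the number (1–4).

Key hex bytes 3e 36 c5 07 f1 e1 62 d5 is 8 bytes > B = 6, so hash it first: H(key) = 56 f3, then zero-pad to 6 bytes: K' = 56 f3 00 00 00 00.
K' ⊕ ipad = 60 c5 36 36 36 36; K' ⊕ opad = 0a af 5c 5c 5c 5c.
m1: inner = H(60 c5 36 36 36 36 dc d9 0e 2e) = b6 38; tag = H(0a af 5c 5c 5c 5c b6 38) = 789f
m2: inner = H(60 c5 36 36 36 36 31 b3 6b 24) = 68 08; tag = H(0a af 5c 5c 5c 5c 68 08) = 2a6f
m3: inner = H(60 c5 36 36 36 36 67 a0 01 25) = 34 f6; tag = H(0a af 5c 5c 5c 5c 34 f6) = f65d
m4: inner = H(60 c5 36 36 36 36 6a 6e 77 74) = ad 13; tag = H(0a af 5c 5c 5c 5c ad 13) = 6f7a ← matches

4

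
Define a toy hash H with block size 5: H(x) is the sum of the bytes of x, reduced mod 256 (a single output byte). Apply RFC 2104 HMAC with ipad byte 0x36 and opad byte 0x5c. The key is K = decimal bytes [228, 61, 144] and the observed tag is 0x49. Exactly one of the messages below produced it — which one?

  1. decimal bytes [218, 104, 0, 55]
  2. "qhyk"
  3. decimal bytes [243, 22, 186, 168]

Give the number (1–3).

2

Key decimal bytes [228, 61, 144] = e4 3d 90 is 3 bytes ≤ B = 5; zero-pad to 5 bytes: K' = e4 3d 90 00 00.
K' ⊕ ipad = d2 0b a6 36 36; K' ⊕ opad = b8 61 cc 5c 5c.
m1: inner = H(d2 0b a6 36 36 da 68 00 37) = 68; tag = H(b8 61 cc 5c 5c 68) = 05
m2: inner = H(d2 0b a6 36 36 71 68 79 6b) = ac; tag = H(b8 61 cc 5c 5c ac) = 49 ← matches
m3: inner = H(d2 0b a6 36 36 f3 16 ba a8) = 5a; tag = H(b8 61 cc 5c 5c 5a) = f7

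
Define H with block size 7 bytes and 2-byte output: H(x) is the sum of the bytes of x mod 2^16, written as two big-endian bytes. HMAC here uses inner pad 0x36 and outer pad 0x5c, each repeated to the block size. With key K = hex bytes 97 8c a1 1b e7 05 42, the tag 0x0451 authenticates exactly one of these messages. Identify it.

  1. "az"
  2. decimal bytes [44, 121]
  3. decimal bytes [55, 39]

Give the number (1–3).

2

Key hex bytes 97 8c a1 1b e7 05 42 is exactly B = 7 bytes: K' = 97 8c a1 1b e7 05 42.
K' ⊕ ipad = a1 ba 97 2d d1 33 74; K' ⊕ opad = cb d0 fd 47 bb 59 1e.
m1: inner = H(a1 ba 97 2d d1 33 74 61 7a) = 04 72; tag = H(cb d0 fd 47 bb 59 1e 04 72) = 0487
m2: inner = H(a1 ba 97 2d d1 33 74 2c 79) = 04 3c; tag = H(cb d0 fd 47 bb 59 1e 04 3c) = 0451 ← matches
m3: inner = H(a1 ba 97 2d d1 33 74 37 27) = 03 f5; tag = H(cb d0 fd 47 bb 59 1e 03 f5) = 0509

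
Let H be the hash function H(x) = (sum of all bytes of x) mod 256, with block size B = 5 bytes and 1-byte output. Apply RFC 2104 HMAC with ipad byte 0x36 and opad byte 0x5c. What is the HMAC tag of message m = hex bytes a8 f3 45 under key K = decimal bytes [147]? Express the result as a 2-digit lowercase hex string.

9c

Key decimal bytes [147] = 93 is 1 byte ≤ B = 5; zero-pad to 5 bytes: K' = 93 00 00 00 00.
K' ⊕ ipad = a5 36 36 36 36.  K' ⊕ opad = cf 5c 5c 5c 5c.
Inner input = (K'⊕ipad) ∥ m = a5 36 36 36 36 ∥ a8 f3 45.
Inner hash: sum = 165+54+54+54+54+168+243+69 = 861; mod 256 = 93 → 5d.
Outer input = (K'⊕opad) ∥ inner = cf 5c 5c 5c 5c ∥ 5d.
Outer hash (tag): sum = 207+92+92+92+92+93 = 668; mod 256 = 156 → 9c.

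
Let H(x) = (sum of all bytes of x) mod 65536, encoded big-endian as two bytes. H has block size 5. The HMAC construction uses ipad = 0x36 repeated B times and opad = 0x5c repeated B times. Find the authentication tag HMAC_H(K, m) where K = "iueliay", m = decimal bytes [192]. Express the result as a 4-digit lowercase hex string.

027c

Key "iueliay" = 69 75 65 6c 69 61 79 is 7 bytes > B = 5, so hash it first: H(key) = 02 f2, then zero-pad to 5 bytes: K' = 02 f2 00 00 00.
K' ⊕ ipad = 34 c4 36 36 36.  K' ⊕ opad = 5e ae 5c 5c 5c.
Inner input = (K'⊕ipad) ∥ m = 34 c4 36 36 36 ∥ c0.
Inner hash: sum = 52+196+54+54+54+192 = 602 → 02 5a.
Outer input = (K'⊕opad) ∥ inner = 5e ae 5c 5c 5c ∥ 02 5a.
Outer hash (tag): sum = 94+174+92+92+92+2+90 = 636 → 02 7c.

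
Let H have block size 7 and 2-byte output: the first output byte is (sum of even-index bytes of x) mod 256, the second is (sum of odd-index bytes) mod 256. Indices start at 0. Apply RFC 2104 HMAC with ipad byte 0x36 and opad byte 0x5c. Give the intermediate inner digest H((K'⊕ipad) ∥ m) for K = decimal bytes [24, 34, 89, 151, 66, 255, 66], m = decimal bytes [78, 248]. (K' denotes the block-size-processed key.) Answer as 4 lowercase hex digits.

7dcc

Key decimal bytes [24, 34, 89, 151, 66, 255, 66] = 18 22 59 97 42 ff 42 is exactly B = 7 bytes: K' = 18 22 59 97 42 ff 42.
K' ⊕ ipad = 2e 14 6f a1 74 c9 74.
Inner input = 2e 14 6f a1 74 c9 74 ∥ 4e f8.
Inner hash: even-index sum = 637 mod 256 = 125; odd-index sum = 460 mod 256 = 204 → 7d cc.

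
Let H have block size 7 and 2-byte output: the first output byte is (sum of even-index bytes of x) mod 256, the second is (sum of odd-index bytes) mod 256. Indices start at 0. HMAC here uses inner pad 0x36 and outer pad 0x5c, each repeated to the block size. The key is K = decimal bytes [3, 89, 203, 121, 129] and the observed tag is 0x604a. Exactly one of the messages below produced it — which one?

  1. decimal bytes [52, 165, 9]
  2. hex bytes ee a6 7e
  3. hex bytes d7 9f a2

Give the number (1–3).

1

Key decimal bytes [3, 89, 203, 121, 129] = 03 59 cb 79 81 is 5 bytes ≤ B = 7; zero-pad to 7 bytes: K' = 03 59 cb 79 81 00 00.
K' ⊕ ipad = 35 6f fd 4f b7 36 36; K' ⊕ opad = 5f 05 97 25 dd 5c 5c.
m1: inner = H(35 6f fd 4f b7 36 36 34 a5 09) = c4 31; tag = H(5f 05 97 25 dd 5c 5c c4 31) = 604a ← matches
m2: inner = H(35 6f fd 4f b7 36 36 ee a6 7e) = c5 60; tag = H(5f 05 97 25 dd 5c 5c c5 60) = 8f4b
m3: inner = H(35 6f fd 4f b7 36 36 d7 9f a2) = be 6d; tag = H(5f 05 97 25 dd 5c 5c be 6d) = 9c44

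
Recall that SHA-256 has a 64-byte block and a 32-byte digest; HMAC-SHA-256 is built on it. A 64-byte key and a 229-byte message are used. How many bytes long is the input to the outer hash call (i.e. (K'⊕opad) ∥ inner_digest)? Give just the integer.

96

Key is 64 ≤ 64 bytes, zero-padded: |K'| = 64.
Outer input = (K'⊕opad) ∥ H(inner) → 64 + 32 = 96 bytes.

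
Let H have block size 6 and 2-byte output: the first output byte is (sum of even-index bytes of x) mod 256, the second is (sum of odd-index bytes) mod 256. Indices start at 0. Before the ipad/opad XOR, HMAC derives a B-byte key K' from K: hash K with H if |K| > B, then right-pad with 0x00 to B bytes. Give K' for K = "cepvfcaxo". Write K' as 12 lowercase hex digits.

|K| = 9 > B = 6, so first hash the key.
H(K): even-index sum = 521 mod 256 = 9; odd-index sum = 438 mod 256 = 182 → 09 b6.
Zero-pad H(K) = 09 b6 to 6 bytes: K' = 09 b6 00 00 00 00.

09b600000000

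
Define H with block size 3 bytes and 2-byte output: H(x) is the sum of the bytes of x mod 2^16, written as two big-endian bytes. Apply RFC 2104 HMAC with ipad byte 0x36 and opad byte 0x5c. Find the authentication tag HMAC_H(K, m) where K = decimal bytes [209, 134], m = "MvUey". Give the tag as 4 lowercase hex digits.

0289

Key decimal bytes [209, 134] = d1 86 is 2 bytes ≤ B = 3; zero-pad to 3 bytes: K' = d1 86 00.
K' ⊕ ipad = e7 b0 36.  K' ⊕ opad = 8d da 5c.
Inner input = (K'⊕ipad) ∥ m = e7 b0 36 ∥ 4d 76 55 65 79.
Inner hash: sum = 231+176+54+77+118+85+101+121 = 963 → 03 c3.
Outer input = (K'⊕opad) ∥ inner = 8d da 5c ∥ 03 c3.
Outer hash (tag): sum = 141+218+92+3+195 = 649 → 02 89.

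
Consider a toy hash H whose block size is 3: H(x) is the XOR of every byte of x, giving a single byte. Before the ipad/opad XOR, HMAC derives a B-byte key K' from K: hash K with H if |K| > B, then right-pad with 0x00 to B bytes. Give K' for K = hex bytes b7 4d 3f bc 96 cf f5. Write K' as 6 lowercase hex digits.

d50000

|K| = 7 > B = 3, so first hash the key.
H(K): XOR b7⊕4d⊕3f⊕bc⊕96⊕cf⊕f5 = d5.
Zero-pad H(K) = d5 to 3 bytes: K' = d5 00 00.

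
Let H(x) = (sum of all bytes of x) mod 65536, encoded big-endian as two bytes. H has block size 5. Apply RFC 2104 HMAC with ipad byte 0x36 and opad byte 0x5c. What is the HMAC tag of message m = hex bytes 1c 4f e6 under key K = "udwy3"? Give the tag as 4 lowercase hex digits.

019d

Key "udwy3" = 75 64 77 79 33 is exactly B = 5 bytes: K' = 75 64 77 79 33.
K' ⊕ ipad = 43 52 41 4f 05.  K' ⊕ opad = 29 38 2b 25 6f.
Inner input = (K'⊕ipad) ∥ m = 43 52 41 4f 05 ∥ 1c 4f e6.
Inner hash: sum = 67+82+65+79+5+28+79+230 = 635 → 02 7b.
Outer input = (K'⊕opad) ∥ inner = 29 38 2b 25 6f ∥ 02 7b.
Outer hash (tag): sum = 41+56+43+37+111+2+123 = 413 → 01 9d.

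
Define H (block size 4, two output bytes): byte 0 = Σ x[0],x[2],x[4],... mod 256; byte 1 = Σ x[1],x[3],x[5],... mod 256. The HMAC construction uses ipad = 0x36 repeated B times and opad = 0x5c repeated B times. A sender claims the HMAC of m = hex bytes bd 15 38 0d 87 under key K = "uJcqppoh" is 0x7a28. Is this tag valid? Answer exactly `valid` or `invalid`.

valid

Key "uJcqppoh" = 75 4a 63 71 70 70 6f 68 is 8 bytes > B = 4, so hash it first: H(key) = b7 93, then zero-pad to 4 bytes: K' = b7 93 00 00.
K' ⊕ ipad = 81 a5 36 36; K' ⊕ opad = eb cf 5c 5c.
Inner hash: even-index sum = 563 mod 256 = 51; odd-index sum = 253 mod 256 = 253 → 33 fd.
Outer hash (recomputed tag): even-index sum = 378 mod 256 = 122; odd-index sum = 552 mod 256 = 40 → 7a 28.
Recomputed tag = 7a28; claimed = 7a28 → match.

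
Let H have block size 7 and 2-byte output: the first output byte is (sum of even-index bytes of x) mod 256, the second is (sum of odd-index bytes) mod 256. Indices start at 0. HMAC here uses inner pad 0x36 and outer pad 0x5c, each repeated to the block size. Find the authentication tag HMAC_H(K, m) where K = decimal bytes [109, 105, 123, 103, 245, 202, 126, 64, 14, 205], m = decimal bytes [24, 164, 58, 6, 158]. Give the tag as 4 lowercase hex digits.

Key decimal bytes [109, 105, 123, 103, 245, 202, 126, 64, 14, 205] = 6d 69 7b 67 f5 ca 7e 40 0e cd is 10 bytes > B = 7, so hash it first: H(key) = 69 a7, then zero-pad to 7 bytes: K' = 69 a7 00 00 00 00 00.
K' ⊕ ipad = 5f 91 36 36 36 36 36.  K' ⊕ opad = 35 fb 5c 5c 5c 5c 5c.
Inner input = (K'⊕ipad) ∥ m = 5f 91 36 36 36 36 36 ∥ 18 a4 3a 06 9e.
Inner hash: even-index sum = 427 mod 256 = 171; odd-index sum = 493 mod 256 = 237 → ab ed.
Outer input = (K'⊕opad) ∥ inner = 35 fb 5c 5c 5c 5c 5c ∥ ab ed.
Outer hash (tag): even-index sum = 566 mod 256 = 54; odd-index sum = 606 mod 256 = 94 → 36 5e.

365e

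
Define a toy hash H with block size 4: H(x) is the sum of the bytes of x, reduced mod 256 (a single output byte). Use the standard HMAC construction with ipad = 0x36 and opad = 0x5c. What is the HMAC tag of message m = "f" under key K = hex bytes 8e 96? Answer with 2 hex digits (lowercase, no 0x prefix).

7e

Key hex bytes 8e 96 is 2 bytes ≤ B = 4; zero-pad to 4 bytes: K' = 8e 96 00 00.
K' ⊕ ipad = b8 a0 36 36.  K' ⊕ opad = d2 ca 5c 5c.
Inner input = (K'⊕ipad) ∥ m = b8 a0 36 36 ∥ 66.
Inner hash: sum = 184+160+54+54+102 = 554; mod 256 = 42 → 2a.
Outer input = (K'⊕opad) ∥ inner = d2 ca 5c 5c ∥ 2a.
Outer hash (tag): sum = 210+202+92+92+42 = 638; mod 256 = 126 → 7e.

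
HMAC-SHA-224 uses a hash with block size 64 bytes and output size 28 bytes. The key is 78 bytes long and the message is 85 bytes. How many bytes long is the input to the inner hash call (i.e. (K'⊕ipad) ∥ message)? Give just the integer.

149

Key is 78 > 64 bytes, so it is hashed to 28 bytes then zero-padded to 64: |K'| = 64.
Inner input = (K'⊕ipad) ∥ m → 64 + 85 = 149 bytes.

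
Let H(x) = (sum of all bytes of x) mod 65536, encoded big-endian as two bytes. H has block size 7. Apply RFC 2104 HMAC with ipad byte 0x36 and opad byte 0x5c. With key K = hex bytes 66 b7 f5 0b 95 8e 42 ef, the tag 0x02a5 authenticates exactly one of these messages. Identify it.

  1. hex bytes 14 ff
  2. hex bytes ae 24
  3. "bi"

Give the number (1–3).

3

Key hex bytes 66 b7 f5 0b 95 8e 42 ef is 8 bytes > B = 7, so hash it first: H(key) = 04 71, then zero-pad to 7 bytes: K' = 04 71 00 00 00 00 00.
K' ⊕ ipad = 32 47 36 36 36 36 36; K' ⊕ opad = 58 2d 5c 5c 5c 5c 5c.
m1: inner = H(32 47 36 36 36 36 36 14 ff) = 02 9a; tag = H(58 2d 5c 5c 5c 5c 5c 02 9a) = 02ed
m2: inner = H(32 47 36 36 36 36 36 ae 24) = 02 59; tag = H(58 2d 5c 5c 5c 5c 5c 02 59) = 02ac
m3: inner = H(32 47 36 36 36 36 36 62 69) = 02 52; tag = H(58 2d 5c 5c 5c 5c 5c 02 52) = 02a5 ← matches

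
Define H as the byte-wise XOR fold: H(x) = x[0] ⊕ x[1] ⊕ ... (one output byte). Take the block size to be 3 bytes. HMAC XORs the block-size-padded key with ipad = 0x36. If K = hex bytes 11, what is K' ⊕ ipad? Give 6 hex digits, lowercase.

273636

Key hex bytes 11 is 1 byte ≤ B = 3; zero-pad to 3 bytes: K' = 11 00 00.
XOR each byte with 0x36: 11⊕36=27, 00⊕36=36, 00⊕36=36.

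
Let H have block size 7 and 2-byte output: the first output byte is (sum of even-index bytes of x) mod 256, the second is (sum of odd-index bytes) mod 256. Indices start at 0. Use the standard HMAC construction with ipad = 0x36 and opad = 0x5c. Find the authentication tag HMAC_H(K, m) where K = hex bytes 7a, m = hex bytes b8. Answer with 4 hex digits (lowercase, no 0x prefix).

Key hex bytes 7a is 1 byte ≤ B = 7; zero-pad to 7 bytes: K' = 7a 00 00 00 00 00 00.
K' ⊕ ipad = 4c 36 36 36 36 36 36.  K' ⊕ opad = 26 5c 5c 5c 5c 5c 5c.
Inner input = (K'⊕ipad) ∥ m = 4c 36 36 36 36 36 36 ∥ b8.
Inner hash: even-index sum = 238 mod 256 = 238; odd-index sum = 346 mod 256 = 90 → ee 5a.
Outer input = (K'⊕opad) ∥ inner = 26 5c 5c 5c 5c 5c 5c ∥ ee 5a.
Outer hash (tag): even-index sum = 404 mod 256 = 148; odd-index sum = 514 mod 256 = 2 → 94 02.

9402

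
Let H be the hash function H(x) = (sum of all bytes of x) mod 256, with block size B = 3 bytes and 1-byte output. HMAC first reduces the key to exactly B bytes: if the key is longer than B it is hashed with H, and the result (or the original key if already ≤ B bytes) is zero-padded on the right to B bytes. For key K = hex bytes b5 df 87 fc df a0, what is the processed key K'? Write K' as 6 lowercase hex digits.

960000

|K| = 6 > B = 3, so first hash the key.
H(K): sum = 181+223+135+252+223+160 = 1174; mod 256 = 150 → 96.
Zero-pad H(K) = 96 to 3 bytes: K' = 96 00 00.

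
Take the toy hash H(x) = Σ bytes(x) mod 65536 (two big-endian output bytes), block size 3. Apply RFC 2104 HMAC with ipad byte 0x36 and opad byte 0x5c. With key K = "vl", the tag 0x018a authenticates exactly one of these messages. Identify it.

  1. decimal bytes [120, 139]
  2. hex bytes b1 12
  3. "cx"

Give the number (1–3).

1

Key "vl" = 76 6c is 2 bytes ≤ B = 3; zero-pad to 3 bytes: K' = 76 6c 00.
K' ⊕ ipad = 40 5a 36; K' ⊕ opad = 2a 30 5c.
m1: inner = H(40 5a 36 78 8b) = 01 d3; tag = H(2a 30 5c 01 d3) = 018a ← matches
m2: inner = H(40 5a 36 b1 12) = 01 93; tag = H(2a 30 5c 01 93) = 014a
m3: inner = H(40 5a 36 63 78) = 01 ab; tag = H(2a 30 5c 01 ab) = 0162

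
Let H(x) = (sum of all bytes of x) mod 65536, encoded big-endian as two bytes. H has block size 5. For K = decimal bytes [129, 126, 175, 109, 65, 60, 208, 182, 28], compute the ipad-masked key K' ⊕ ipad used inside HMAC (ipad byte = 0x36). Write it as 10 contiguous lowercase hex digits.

320c363636

Key decimal bytes [129, 126, 175, 109, 65, 60, 208, 182, 28] = 81 7e af 6d 41 3c d0 b6 1c is 9 bytes > B = 5, so hash it first: H(key) = 04 3a, then zero-pad to 5 bytes: K' = 04 3a 00 00 00.
XOR each byte with 0x36: 04⊕36=32, 3a⊕36=0c, 00⊕36=36, 00⊕36=36, 00⊕36=36.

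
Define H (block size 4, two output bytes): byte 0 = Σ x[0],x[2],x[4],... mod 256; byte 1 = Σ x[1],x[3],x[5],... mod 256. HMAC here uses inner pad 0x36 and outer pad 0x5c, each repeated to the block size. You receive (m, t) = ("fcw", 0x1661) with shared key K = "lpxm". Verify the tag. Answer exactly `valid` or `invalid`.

Key "lpxm" = 6c 70 78 6d is exactly B = 4 bytes: K' = 6c 70 78 6d.
K' ⊕ ipad = 5a 46 4e 5b; K' ⊕ opad = 30 2c 24 31.
Inner hash: even-index sum = 389 mod 256 = 133; odd-index sum = 260 mod 256 = 4 → 85 04.
Outer hash (recomputed tag): even-index sum = 217 mod 256 = 217; odd-index sum = 97 mod 256 = 97 → d9 61.
Recomputed tag = d961; claimed = 1661 → mismatch.

invalid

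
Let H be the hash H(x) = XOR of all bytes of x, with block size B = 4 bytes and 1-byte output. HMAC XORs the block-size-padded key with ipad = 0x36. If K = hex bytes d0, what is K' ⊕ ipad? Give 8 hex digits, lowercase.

Key hex bytes d0 is 1 byte ≤ B = 4; zero-pad to 4 bytes: K' = d0 00 00 00.
XOR each byte with 0x36: d0⊕36=e6, 00⊕36=36, 00⊕36=36, 00⊕36=36.

e6363636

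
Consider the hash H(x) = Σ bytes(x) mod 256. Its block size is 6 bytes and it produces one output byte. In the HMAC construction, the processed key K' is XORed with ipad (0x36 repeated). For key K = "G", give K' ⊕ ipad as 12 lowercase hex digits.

713636363636

Key "G" = 47 is 1 byte ≤ B = 6; zero-pad to 6 bytes: K' = 47 00 00 00 00 00.
XOR each byte with 0x36: 47⊕36=71, 00⊕36=36, 00⊕36=36, 00⊕36=36, 00⊕36=36, 00⊕36=36.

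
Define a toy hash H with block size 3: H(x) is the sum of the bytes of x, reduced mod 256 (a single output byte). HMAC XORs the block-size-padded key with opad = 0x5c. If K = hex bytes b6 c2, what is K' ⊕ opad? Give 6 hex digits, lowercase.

Key hex bytes b6 c2 is 2 bytes ≤ B = 3; zero-pad to 3 bytes: K' = b6 c2 00.
XOR each byte with 0x5c: b6⊕5c=ea, c2⊕5c=9e, 00⊕5c=5c.

ea9e5c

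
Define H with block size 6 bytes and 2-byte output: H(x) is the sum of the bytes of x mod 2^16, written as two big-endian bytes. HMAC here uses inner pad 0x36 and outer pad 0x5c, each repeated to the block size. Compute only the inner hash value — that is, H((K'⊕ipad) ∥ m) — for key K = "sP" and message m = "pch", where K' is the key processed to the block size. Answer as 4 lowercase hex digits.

Key "sP" = 73 50 is 2 bytes ≤ B = 6; zero-pad to 6 bytes: K' = 73 50 00 00 00 00.
K' ⊕ ipad = 45 66 36 36 36 36.
Inner input = 45 66 36 36 36 36 ∥ 70 63 68.
Inner hash: sum = 69+102+54+54+54+54+112+99+104 = 702 → 02 be.

02be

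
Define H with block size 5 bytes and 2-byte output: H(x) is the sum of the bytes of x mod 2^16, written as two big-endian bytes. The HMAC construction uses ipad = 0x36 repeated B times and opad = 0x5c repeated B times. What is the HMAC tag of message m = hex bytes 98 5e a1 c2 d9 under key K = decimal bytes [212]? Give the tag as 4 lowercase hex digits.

02e8

Key decimal bytes [212] = d4 is 1 byte ≤ B = 5; zero-pad to 5 bytes: K' = d4 00 00 00 00.
K' ⊕ ipad = e2 36 36 36 36.  K' ⊕ opad = 88 5c 5c 5c 5c.
Inner input = (K'⊕ipad) ∥ m = e2 36 36 36 36 ∥ 98 5e a1 c2 d9.
Inner hash: sum = 226+54+54+54+54+152+94+161+194+217 = 1260 → 04 ec.
Outer input = (K'⊕opad) ∥ inner = 88 5c 5c 5c 5c ∥ 04 ec.
Outer hash (tag): sum = 136+92+92+92+92+4+236 = 744 → 02 e8.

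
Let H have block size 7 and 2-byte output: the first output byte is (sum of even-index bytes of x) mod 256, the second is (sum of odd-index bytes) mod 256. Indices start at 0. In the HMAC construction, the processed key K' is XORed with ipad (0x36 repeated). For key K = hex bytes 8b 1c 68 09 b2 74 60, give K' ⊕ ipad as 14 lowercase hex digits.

Key hex bytes 8b 1c 68 09 b2 74 60 is exactly B = 7 bytes: K' = 8b 1c 68 09 b2 74 60.
XOR each byte with 0x36: 8b⊕36=bd, 1c⊕36=2a, 68⊕36=5e, 09⊕36=3f, b2⊕36=84, 74⊕36=42, 60⊕36=56.

bd2a5e3f844256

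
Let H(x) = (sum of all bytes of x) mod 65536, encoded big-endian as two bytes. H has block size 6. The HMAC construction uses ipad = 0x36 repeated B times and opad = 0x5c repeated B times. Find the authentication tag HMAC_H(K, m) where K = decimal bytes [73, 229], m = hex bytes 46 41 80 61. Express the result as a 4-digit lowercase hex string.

02d3

Key decimal bytes [73, 229] = 49 e5 is 2 bytes ≤ B = 6; zero-pad to 6 bytes: K' = 49 e5 00 00 00 00.
K' ⊕ ipad = 7f d3 36 36 36 36.  K' ⊕ opad = 15 b9 5c 5c 5c 5c.
Inner input = (K'⊕ipad) ∥ m = 7f d3 36 36 36 36 ∥ 46 41 80 61.
Inner hash: sum = 127+211+54+54+54+54+70+65+128+97 = 914 → 03 92.
Outer input = (K'⊕opad) ∥ inner = 15 b9 5c 5c 5c 5c ∥ 03 92.
Outer hash (tag): sum = 21+185+92+92+92+92+3+146 = 723 → 02 d3.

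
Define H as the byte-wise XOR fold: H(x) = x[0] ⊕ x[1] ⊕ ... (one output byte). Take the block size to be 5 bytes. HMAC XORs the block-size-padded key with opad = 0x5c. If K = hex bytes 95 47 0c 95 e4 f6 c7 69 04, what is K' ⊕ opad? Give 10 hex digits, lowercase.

af5c5c5c5c

Key hex bytes 95 47 0c 95 e4 f6 c7 69 04 is 9 bytes > B = 5, so hash it first: H(key) = f3, then zero-pad to 5 bytes: K' = f3 00 00 00 00.
XOR each byte with 0x5c: f3⊕5c=af, 00⊕5c=5c, 00⊕5c=5c, 00⊕5c=5c, 00⊕5c=5c.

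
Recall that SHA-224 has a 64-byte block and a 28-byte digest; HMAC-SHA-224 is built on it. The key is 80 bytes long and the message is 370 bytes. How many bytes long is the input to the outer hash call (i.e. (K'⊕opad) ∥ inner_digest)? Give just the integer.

92

Key is 80 > 64 bytes, so it is hashed to 28 bytes then zero-padded to 64: |K'| = 64.
Outer input = (K'⊕opad) ∥ H(inner) → 64 + 28 = 92 bytes.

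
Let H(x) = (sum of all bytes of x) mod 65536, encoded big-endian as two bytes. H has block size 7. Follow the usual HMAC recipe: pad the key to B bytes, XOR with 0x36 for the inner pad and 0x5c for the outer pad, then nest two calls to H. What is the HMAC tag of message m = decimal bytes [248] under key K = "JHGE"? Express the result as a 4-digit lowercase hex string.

01ed

Key "JHGE" = 4a 48 47 45 is 4 bytes ≤ B = 7; zero-pad to 7 bytes: K' = 4a 48 47 45 00 00 00.
K' ⊕ ipad = 7c 7e 71 73 36 36 36.  K' ⊕ opad = 16 14 1b 19 5c 5c 5c.
Inner input = (K'⊕ipad) ∥ m = 7c 7e 71 73 36 36 36 ∥ f8.
Inner hash: sum = 124+126+113+115+54+54+54+248 = 888 → 03 78.
Outer input = (K'⊕opad) ∥ inner = 16 14 1b 19 5c 5c 5c ∥ 03 78.
Outer hash (tag): sum = 22+20+27+25+92+92+92+3+120 = 493 → 01 ed.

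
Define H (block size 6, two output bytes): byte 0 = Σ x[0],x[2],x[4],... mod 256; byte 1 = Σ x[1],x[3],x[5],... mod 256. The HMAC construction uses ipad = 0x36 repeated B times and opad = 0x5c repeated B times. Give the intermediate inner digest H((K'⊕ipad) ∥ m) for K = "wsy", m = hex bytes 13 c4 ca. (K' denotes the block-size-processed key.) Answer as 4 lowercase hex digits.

a375

Key "wsy" = 77 73 79 is 3 bytes ≤ B = 6; zero-pad to 6 bytes: K' = 77 73 79 00 00 00.
K' ⊕ ipad = 41 45 4f 36 36 36.
Inner input = 41 45 4f 36 36 36 ∥ 13 c4 ca.
Inner hash: even-index sum = 419 mod 256 = 163; odd-index sum = 373 mod 256 = 117 → a3 75.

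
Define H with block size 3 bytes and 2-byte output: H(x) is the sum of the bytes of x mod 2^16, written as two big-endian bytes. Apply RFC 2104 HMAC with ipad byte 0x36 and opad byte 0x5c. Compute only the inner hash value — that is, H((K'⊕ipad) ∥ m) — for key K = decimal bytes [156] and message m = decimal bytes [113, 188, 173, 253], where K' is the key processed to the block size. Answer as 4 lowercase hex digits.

03ed

Key decimal bytes [156] = 9c is 1 byte ≤ B = 3; zero-pad to 3 bytes: K' = 9c 00 00.
K' ⊕ ipad = aa 36 36.
Inner input = aa 36 36 ∥ 71 bc ad fd.
Inner hash: sum = 170+54+54+113+188+173+253 = 1005 → 03 ed.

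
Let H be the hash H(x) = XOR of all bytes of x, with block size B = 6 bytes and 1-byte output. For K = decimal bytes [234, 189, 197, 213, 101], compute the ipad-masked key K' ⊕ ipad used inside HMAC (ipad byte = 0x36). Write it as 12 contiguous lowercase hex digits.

dc8bf3e35336

Key decimal bytes [234, 189, 197, 213, 101] = ea bd c5 d5 65 is 5 bytes ≤ B = 6; zero-pad to 6 bytes: K' = ea bd c5 d5 65 00.
XOR each byte with 0x36: ea⊕36=dc, bd⊕36=8b, c5⊕36=f3, d5⊕36=e3, 65⊕36=53, 00⊕36=36.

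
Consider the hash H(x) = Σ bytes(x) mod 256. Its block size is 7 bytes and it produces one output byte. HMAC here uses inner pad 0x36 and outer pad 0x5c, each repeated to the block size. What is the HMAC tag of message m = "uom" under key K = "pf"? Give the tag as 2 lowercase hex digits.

27

Key "pf" = 70 66 is 2 bytes ≤ B = 7; zero-pad to 7 bytes: K' = 70 66 00 00 00 00 00.
K' ⊕ ipad = 46 50 36 36 36 36 36.  K' ⊕ opad = 2c 3a 5c 5c 5c 5c 5c.
Inner input = (K'⊕ipad) ∥ m = 46 50 36 36 36 36 36 ∥ 75 6f 6d.
Inner hash: sum = 70+80+54+54+54+54+54+117+111+109 = 757; mod 256 = 245 → f5.
Outer input = (K'⊕opad) ∥ inner = 2c 3a 5c 5c 5c 5c 5c ∥ f5.
Outer hash (tag): sum = 44+58+92+92+92+92+92+245 = 807; mod 256 = 39 → 27.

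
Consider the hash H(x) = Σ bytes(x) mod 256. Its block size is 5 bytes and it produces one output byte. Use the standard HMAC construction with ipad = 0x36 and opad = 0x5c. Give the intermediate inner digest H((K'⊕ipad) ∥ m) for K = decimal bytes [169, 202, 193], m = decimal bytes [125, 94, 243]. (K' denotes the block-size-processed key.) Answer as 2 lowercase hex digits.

Key decimal bytes [169, 202, 193] = a9 ca c1 is 3 bytes ≤ B = 5; zero-pad to 5 bytes: K' = a9 ca c1 00 00.
K' ⊕ ipad = 9f fc f7 36 36.
Inner input = 9f fc f7 36 36 ∥ 7d 5e f3.
Inner hash: sum = 159+252+247+54+54+125+94+243 = 1228; mod 256 = 204 → cc.

cc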